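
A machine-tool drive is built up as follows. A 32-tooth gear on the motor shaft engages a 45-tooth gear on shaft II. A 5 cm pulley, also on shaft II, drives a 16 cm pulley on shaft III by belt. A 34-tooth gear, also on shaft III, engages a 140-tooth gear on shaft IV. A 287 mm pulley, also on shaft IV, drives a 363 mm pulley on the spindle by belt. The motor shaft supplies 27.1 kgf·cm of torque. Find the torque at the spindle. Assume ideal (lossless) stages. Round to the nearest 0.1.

gear mesh 45/32 = 1.4062 → τ = 27.1·1.4062 = 38.109 kgf·cm
belt 16/5 = 3.2 → τ = 38.109·3.2 = 121.95 kgf·cm
gear mesh 140/34 = 4.1176 → τ = 121.95·4.1176 = 502.15 kgf·cm
belt 363/287 = 1.2648 → τ = 502.15·1.2648 = 635.12 kgf·cm

635.1 kgf·cm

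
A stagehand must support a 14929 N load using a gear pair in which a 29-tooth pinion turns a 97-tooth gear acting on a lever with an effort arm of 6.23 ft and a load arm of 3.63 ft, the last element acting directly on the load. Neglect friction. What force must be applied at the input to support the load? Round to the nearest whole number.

Gear pair MA = 97/29 = 3.3448.
Lever MA = effort arm / load arm = 6.23/3.63 = 1.7163.
Combined ideal MA = 3.3448 × 1.7163 = 5.7406.
Effort = load / MA = 14929 / 5.7406 = 2600.6 N.

2601 N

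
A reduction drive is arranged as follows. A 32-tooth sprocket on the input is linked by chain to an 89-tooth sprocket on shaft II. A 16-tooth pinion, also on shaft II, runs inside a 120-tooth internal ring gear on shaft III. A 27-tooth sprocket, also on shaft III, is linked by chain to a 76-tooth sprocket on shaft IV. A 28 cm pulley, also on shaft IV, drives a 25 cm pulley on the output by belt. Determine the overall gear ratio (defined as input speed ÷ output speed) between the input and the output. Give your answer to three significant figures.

52.4

Each stage contributes driven/driver: chain 89/32 = 2.7812, internal gear 120/16 = 7.5, chain 76/27 = 2.8148, belt 25/28 = 0.89286.
Overall: 2.7812 × 7.5 × 2.8148 × 0.89286 = 52.424.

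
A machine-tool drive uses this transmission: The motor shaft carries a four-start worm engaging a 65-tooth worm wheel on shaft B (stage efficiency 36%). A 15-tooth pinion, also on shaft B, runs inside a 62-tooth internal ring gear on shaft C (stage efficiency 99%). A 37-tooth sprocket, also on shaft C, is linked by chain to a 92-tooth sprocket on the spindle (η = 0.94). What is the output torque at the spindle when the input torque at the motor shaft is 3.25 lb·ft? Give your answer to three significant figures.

worm 65/4 = 16.25 → τ = 3.25·16.25·0.36 = 19.012 lb·ft
internal gear 62/15 = 4.1333 → τ = 19.012·4.1333·0.99 = 77.799 lb·ft
chain 92/37 = 2.4865 → τ = 77.799·2.4865·0.94 = 181.84 lb·ft

182 lb·ft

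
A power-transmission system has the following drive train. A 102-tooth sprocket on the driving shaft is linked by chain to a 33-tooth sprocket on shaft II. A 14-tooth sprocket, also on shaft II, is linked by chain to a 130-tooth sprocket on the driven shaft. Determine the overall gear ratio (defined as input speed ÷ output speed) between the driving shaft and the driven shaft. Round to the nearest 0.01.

3.00

Each stage contributes driven/driver: chain 33/102 = 0.32353, chain 130/14 = 9.2857.
Overall: 0.32353 × 9.2857 = 3.0042.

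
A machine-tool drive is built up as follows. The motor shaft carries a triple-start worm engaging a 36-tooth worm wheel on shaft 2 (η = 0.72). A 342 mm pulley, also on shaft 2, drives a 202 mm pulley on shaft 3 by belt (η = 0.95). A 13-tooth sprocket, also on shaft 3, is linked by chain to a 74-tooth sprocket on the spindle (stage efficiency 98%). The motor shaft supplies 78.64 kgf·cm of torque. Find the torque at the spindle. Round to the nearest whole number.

2127 kgf·cm

worm 36/3 = 12 → τ = 78.64·12·0.72 = 679.45 kgf·cm
belt 202/342 = 0.59064 → τ = 679.45·0.59064·0.95 = 381.25 kgf·cm
chain 74/13 = 5.6923 → τ = 381.25·5.6923·0.98 = 2126.8 kgf·cm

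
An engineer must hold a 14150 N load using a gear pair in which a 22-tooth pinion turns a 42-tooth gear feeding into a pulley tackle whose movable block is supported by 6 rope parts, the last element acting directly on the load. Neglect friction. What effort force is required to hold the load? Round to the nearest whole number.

Gear pair MA = 42/22 = 1.9091.
Block-and-tackle MA = number of supporting rope parts = 6.
Combined ideal MA = 1.9091 × 6 = 11.455.
Effort = load / MA = 14150 / 11.455 = 1235.3 N.

1235 N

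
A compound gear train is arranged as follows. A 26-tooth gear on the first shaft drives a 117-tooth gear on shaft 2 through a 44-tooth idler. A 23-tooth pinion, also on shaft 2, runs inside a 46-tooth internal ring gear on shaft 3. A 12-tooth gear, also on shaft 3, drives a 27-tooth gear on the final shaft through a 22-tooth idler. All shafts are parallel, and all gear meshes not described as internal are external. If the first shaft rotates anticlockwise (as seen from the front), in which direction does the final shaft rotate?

anticlockwise

the first shaft → shaft 2: driver → idler → driven is 2 external meshes, 2 reversals → CCW.
shaft 2 → shaft 3: internal mesh, same direction → CCW.
shaft 3 → the final shaft: driver → idler → driven is 2 external meshes, 2 reversals → CCW.
4 reversals in total — an even number — so the final shaft turns the same way as the first shaft.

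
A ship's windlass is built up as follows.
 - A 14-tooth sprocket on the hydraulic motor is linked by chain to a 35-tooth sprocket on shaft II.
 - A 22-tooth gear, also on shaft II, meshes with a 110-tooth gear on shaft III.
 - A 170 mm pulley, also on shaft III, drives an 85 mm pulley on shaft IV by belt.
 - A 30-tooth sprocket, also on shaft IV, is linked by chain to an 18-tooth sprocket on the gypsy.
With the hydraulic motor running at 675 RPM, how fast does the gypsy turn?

chain 35/14 = 2.5 → 675/2.5 = 270 RPM
gear mesh 110/22 = 5 → 270/5 = 54 RPM
belt 85/170 = 0.5 → 54/0.5 = 108 RPM
chain 18/30 = 0.6 → 108/0.6 = 180 RPM

180 RPM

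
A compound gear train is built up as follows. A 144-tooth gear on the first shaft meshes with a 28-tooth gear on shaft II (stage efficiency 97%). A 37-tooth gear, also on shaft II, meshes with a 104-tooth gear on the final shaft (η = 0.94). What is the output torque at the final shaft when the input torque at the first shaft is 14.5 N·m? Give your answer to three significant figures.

Gear mesh: ratio = 28/144 = 0.19444; torque at shaft II = 14.5 × 0.19444 × 0.97 = 2.7349 N·m.
Gear mesh: ratio = 104/37 = 2.8108; torque at the final shaft = 2.7349 × 2.8108 × 0.94 = 7.2259 N·m.

7.23 N·m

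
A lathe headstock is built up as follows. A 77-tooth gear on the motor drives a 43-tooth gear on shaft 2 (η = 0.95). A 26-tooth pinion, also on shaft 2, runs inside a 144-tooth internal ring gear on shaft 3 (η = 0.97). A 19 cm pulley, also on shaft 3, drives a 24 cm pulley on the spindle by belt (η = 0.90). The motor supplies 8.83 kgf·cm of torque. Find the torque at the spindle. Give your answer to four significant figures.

28.61 kgf·cm

gear mesh 43/77 = 0.55844 → τ = 8.83·0.55844·0.95 = 4.6845 kgf·cm
internal gear 144/26 = 5.5385 → τ = 4.6845·5.5385·0.97 = 25.167 kgf·cm
belt 24/19 = 1.2632 → τ = 25.167·1.2632·0.90 = 28.61 kgf·cm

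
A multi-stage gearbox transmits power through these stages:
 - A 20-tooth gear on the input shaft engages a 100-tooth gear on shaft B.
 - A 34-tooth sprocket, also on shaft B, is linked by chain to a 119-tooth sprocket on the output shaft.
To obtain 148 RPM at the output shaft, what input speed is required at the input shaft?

Overall ratio R = 5 × 3.5 = 17.5.
Required input speed = output speed × R = 148 × 17.5 = 2590 RPM.

2590 RPM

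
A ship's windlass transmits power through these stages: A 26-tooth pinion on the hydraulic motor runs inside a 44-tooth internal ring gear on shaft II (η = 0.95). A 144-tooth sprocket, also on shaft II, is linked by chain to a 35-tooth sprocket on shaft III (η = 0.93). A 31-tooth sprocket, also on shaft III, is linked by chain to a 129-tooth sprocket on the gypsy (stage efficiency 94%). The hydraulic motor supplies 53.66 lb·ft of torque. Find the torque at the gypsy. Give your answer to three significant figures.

After the internal gear (44/26): 53.66 × 1.6923 × 0.95 = 86.269 lb·ft
After the chain (35/144): 86.269 × 0.24306 × 0.93 = 19.5 lb·ft
After the chain (129/31): 19.5 × 4.1613 × 0.94 = 76.278 lb·ft

76.3 lb·ft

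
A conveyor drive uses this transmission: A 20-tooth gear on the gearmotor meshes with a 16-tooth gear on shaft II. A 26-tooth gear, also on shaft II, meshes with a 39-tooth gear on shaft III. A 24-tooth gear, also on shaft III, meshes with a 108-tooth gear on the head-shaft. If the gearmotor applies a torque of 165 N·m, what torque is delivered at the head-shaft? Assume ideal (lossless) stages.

891 N·m

After the gear mesh (16/20): 165 × 0.8 = 132 N·m
After the gear mesh (39/26): 132 × 1.5 = 198 N·m
After the gear mesh (108/24): 198 × 4.5 = 891 N·m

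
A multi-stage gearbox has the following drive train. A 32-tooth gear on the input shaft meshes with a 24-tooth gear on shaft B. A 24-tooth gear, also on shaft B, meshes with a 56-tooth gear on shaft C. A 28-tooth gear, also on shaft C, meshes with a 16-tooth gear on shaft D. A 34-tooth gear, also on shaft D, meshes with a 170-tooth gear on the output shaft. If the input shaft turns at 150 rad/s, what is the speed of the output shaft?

gear mesh 24/32 = 0.75 → 150/0.75 = 200 rad/s
gear mesh 56/24 = 2.3333 → 200/2.3333 = 85.714 rad/s
gear mesh 16/28 = 0.57143 → 85.714/0.57143 = 150 rad/s
gear mesh 170/34 = 5 → 150/5 = 30 rad/s

30 rad/s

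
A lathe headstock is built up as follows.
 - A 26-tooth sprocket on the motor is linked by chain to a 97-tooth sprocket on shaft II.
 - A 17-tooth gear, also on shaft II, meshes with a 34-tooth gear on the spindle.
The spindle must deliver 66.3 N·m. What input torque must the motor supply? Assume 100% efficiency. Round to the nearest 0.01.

Overall ratio R = 3.7308 × 2 = 7.4615.
Input torque = output torque / R = 66.3 / 7.4615 = 8.8856 N·m.

8.89 N·m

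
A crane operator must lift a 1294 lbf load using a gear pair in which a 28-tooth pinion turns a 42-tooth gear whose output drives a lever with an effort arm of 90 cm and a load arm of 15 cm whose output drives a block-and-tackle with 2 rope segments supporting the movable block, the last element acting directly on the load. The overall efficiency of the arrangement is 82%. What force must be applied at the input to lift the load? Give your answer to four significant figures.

Gear pair MA = 42/28 = 1.5.
Lever MA = effort arm / load arm = 90/15 = 6.
Block-and-tackle MA = number of supporting rope parts = 2.
Combined ideal MA = 1.5 × 6 × 2 = 18.
Actual MA = 18 × 0.82 = 14.76.
Effort = load / actual MA = 1294 / 14.76 = 87.669 lbf.

87.67 lbf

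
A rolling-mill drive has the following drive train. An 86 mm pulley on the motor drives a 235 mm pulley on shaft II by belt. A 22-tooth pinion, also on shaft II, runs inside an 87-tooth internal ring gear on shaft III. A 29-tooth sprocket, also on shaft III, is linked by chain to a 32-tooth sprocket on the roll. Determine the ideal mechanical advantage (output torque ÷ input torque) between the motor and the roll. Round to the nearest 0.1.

11.9

Each stage contributes driven/driver: belt 235/86 = 2.7326, internal gear 87/22 = 3.9545, chain 32/29 = 1.1034.
Overall: 2.7326 × 3.9545 × 1.1034 = 11.924.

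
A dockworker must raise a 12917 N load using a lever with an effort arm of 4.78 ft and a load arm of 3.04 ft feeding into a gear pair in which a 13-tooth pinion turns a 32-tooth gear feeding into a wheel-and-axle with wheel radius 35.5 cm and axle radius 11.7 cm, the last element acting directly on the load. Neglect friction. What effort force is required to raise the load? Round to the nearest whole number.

Lever MA = effort arm / load arm = 4.78/3.04 = 1.5724.
Gear pair MA = 32/13 = 2.4615.
Wheel-and-axle MA = R/r = 35.5/11.7 = 3.0342.
Combined ideal MA = 1.5724 × 2.4615 × 3.0342 = 11.744.
Effort = load / MA = 12917 / 11.744 = 1099.9 N.

1100 N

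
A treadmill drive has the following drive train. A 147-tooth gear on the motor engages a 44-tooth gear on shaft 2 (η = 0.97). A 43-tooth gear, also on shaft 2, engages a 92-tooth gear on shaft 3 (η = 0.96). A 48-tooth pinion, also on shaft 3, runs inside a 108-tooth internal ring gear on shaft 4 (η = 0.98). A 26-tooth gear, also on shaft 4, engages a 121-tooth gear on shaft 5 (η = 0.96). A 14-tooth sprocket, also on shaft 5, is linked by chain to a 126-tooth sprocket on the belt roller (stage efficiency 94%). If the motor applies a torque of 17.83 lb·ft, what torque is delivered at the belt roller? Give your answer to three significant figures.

After the gear mesh (44/147): 17.83 × 0.29932 × 0.97 = 5.1768 lb·ft
After the gear mesh (92/43): 5.1768 × 2.1395 × 0.96 = 10.633 lb·ft
After the internal gear (108/48): 10.633 × 2.25 × 0.98 = 23.445 lb·ft
After the gear mesh (121/26): 23.445 × 4.6538 × 0.96 = 104.75 lb·ft
After the chain (126/14): 104.75 × 9 × 0.94 = 886.16 lb·ft

886 lb·ft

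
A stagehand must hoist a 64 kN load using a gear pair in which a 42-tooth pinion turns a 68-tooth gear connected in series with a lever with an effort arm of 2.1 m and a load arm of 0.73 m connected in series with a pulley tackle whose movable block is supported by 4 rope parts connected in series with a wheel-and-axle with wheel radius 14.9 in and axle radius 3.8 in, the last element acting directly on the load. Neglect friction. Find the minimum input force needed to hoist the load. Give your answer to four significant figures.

Gear pair MA = 68/42 = 1.619.
Lever MA = effort arm / load arm = 2.1/0.73 = 2.8767.
Block-and-tackle MA = number of supporting rope parts = 4.
Wheel-and-axle MA = R/r = 14.9/3.8 = 3.9211.
Combined ideal MA = 1.619 × 2.8767 × 4 × 3.9211 = 73.05.
Effort = load / MA = 64 / 73.05 = 0.87612 kN.

0.8761 kN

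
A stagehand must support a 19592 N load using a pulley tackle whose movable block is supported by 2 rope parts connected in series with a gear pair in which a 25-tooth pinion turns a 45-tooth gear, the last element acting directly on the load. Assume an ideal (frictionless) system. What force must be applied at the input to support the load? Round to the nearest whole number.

5442 N

Block-and-tackle MA = number of supporting rope parts = 2.
Gear pair MA = 45/25 = 1.8.
Combined ideal MA = 2 × 1.8 = 3.6.
Effort = load / MA = 19592 / 3.6 = 5442.2 N.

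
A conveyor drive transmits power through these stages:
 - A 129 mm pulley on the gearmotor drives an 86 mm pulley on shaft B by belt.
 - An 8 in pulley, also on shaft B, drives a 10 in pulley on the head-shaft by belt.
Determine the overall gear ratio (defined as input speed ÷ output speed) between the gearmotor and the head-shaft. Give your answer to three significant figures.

0.833

Each stage contributes driven/driver: belt 86/129 = 0.66667, belt 10/8 = 1.25.
Overall: 0.66667 × 1.25 = 0.83333.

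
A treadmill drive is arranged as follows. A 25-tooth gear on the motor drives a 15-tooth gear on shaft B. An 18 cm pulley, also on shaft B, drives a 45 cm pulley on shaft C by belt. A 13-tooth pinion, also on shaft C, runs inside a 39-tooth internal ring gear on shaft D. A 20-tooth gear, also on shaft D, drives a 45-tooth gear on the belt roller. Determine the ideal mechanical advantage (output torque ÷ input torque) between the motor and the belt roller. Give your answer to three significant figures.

Each stage contributes driven/driver: gear mesh 15/25 = 0.6, belt 45/18 = 2.5, internal gear 39/13 = 3, gear mesh 45/20 = 2.25.
Overall: 0.6 × 2.5 × 3 × 2.25 = 10.125.

10.1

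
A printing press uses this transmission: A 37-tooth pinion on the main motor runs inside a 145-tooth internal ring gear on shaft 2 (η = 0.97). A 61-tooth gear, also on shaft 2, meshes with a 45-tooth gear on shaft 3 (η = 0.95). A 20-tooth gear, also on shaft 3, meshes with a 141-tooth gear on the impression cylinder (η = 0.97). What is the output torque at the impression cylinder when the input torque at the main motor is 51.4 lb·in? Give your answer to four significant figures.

internal gear 145/37 = 3.9189 → τ = 51.4·3.9189·0.97 = 195.39 lb·in
gear mesh 45/61 = 0.7377 → τ = 195.39·0.7377·0.95 = 136.93 lb·in
gear mesh 141/20 = 7.05 → τ = 136.93·7.05·0.97 = 936.41 lb·in

936.4 lb·in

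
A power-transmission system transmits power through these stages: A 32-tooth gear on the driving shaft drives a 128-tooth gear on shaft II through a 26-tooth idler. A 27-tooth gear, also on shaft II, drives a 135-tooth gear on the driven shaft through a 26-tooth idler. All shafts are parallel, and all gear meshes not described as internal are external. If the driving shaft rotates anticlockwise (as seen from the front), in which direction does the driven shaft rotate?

anticlockwise

the driving shaft → shaft II: driver → idler → driven is 2 external meshes, 2 reversals → CCW.
shaft II → the driven shaft: driver → idler → driven is 2 external meshes, 2 reversals → CCW.
4 reversals in total — an even number — so the driven shaft turns the same way as the driving shaft.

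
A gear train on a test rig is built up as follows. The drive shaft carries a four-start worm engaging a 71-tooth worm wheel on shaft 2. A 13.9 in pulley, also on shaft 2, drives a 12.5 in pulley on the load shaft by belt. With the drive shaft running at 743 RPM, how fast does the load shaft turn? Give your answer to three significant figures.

46.5 RPM

Worm: ratio = 71/4 = 17.75, so shaft 2 turns at 743 / 17.75 = 41.859 RPM.
Belt: ratio = 12.5/13.9 = 0.89928, so the load shaft turns at 41.859 / 0.89928 = 46.547 RPM.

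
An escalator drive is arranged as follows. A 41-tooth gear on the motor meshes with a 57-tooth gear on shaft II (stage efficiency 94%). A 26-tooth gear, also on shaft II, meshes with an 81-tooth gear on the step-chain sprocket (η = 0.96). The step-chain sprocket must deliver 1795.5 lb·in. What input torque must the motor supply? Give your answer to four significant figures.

459.4 lb·in

Overall ratio R = 1.3902 × 3.1154 = 4.3311; overall efficiency η = 0.94 × 0.96 = 0.9024.
Input torque = output torque / (R × η) = 1795.5 / (4.3311 × 0.9024) = 459.39 lb·in.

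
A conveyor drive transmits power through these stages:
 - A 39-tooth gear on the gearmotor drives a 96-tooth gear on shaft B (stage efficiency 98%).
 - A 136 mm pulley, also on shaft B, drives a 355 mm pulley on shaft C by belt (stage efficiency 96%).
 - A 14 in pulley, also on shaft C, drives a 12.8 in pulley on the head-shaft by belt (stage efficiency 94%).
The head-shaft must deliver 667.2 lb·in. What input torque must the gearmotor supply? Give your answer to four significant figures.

128.4 lb·in

Overall ratio R = 2.4615 × 2.6103 × 0.91429 = 5.8746; overall efficiency η = 0.98 × 0.96 × 0.94 = 0.8844.
Input torque = output torque / (R × η) = 667.2 / (5.8746 × 0.8844) = 128.43 lb·in.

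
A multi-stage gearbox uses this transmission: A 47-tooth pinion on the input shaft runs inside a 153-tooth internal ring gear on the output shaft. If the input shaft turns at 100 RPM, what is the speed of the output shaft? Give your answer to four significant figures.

30.72 RPM

Internal gear: ratio = 153/47 = 3.2553, so the output shaft turns at 100 / 3.2553 = 30.719 RPM.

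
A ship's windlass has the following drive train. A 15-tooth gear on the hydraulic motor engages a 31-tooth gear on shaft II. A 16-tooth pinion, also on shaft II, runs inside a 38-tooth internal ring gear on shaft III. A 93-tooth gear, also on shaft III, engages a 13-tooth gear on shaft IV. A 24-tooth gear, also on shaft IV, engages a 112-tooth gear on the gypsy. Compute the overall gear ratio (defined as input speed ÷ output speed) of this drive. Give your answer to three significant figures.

Each stage contributes driven/driver: gear mesh 31/15 = 2.0667, internal gear 38/16 = 2.375, gear mesh 13/93 = 0.13978, gear mesh 112/24 = 4.6667.
Overall: 2.0667 × 2.375 × 0.13978 × 4.6667 = 3.2019.

3.20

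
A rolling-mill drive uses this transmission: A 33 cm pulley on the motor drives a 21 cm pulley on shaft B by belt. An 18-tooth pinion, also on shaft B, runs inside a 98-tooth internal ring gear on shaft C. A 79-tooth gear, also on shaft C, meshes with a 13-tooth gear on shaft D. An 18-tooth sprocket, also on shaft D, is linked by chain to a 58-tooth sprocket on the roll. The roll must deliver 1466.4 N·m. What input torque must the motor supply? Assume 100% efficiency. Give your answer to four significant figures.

Overall ratio R = 0.63636 × 5.4444 × 0.16456 × 3.2222 = 1.8371.
Input torque = output torque / R = 1466.4 / 1.8371 = 798.22 N·m.

798.2 N·m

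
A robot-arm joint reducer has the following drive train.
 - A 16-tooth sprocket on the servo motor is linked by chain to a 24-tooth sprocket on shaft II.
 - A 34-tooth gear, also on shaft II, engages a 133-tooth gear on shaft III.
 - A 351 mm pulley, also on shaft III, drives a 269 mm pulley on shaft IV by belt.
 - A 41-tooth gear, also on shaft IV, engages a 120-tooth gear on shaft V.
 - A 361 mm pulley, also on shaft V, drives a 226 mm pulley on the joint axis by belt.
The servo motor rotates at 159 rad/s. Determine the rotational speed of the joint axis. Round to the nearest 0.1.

19.3 rad/s

Chain: ratio = 24/16 = 1.5, so shaft II turns at 159 / 1.5 = 106 rad/s.
Gear mesh: ratio = 133/34 = 3.9118, so shaft III turns at 106 / 3.9118 = 27.098 rad/s.
Belt: ratio = 269/351 = 0.76638, so shaft IV turns at 27.098 / 0.76638 = 35.358 rad/s.
Gear mesh: ratio = 120/41 = 2.9268, so shaft V turns at 35.358 / 2.9268 = 12.081 rad/s.
Belt: ratio = 226/361 = 0.62604, so the joint axis turns at 12.081 / 0.62604 = 19.297 rad/s.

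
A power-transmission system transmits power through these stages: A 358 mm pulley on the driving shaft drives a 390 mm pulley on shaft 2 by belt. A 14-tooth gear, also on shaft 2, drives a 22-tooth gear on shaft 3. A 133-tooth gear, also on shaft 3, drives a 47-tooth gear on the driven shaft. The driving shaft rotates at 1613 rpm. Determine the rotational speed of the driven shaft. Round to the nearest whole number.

2666 rpm

the driving shaft → shaft 2 (belt, 390/358): 1613 ÷ 1.0894 = 1480.7 rpm
shaft 2 → shaft 3 (gear mesh, 22/14): 1480.7 ÷ 1.5714 = 942.23 rpm
shaft 3 → the driven shaft (gear mesh, 47/133): 942.23 ÷ 0.35338 = 2666.3 rpm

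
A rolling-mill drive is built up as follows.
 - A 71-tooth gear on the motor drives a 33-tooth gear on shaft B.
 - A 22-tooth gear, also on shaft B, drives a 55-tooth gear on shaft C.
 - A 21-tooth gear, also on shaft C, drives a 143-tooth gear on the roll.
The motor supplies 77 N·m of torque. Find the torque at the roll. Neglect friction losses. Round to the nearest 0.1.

609.3 N·m

After the gear mesh (33/71): 77 × 0.46479 = 35.789 N·m
After the gear mesh (55/22): 35.789 × 2.5 = 89.472 N·m
After the gear mesh (143/21): 89.472 × 6.8095 = 609.26 N·m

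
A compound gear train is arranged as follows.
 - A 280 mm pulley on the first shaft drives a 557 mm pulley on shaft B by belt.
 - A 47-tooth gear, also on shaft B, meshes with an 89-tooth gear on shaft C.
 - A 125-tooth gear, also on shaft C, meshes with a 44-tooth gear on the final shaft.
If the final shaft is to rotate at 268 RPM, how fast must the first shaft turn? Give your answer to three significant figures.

355 RPM

Overall ratio R = 1.9893 × 1.8936 × 0.352 = 1.326.
Required input speed = output speed × R = 268 × 1.326 = 355.36 RPM.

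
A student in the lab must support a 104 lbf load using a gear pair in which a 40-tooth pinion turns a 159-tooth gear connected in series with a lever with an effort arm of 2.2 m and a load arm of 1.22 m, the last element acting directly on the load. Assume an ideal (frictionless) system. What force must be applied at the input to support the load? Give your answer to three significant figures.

Gear pair MA = 159/40 = 3.975.
Lever MA = effort arm / load arm = 2.2/1.22 = 1.8033.
Combined ideal MA = 3.975 × 1.8033 = 7.168.
Effort = load / MA = 104 / 7.168 = 14.509 lbf.

14.5 lbf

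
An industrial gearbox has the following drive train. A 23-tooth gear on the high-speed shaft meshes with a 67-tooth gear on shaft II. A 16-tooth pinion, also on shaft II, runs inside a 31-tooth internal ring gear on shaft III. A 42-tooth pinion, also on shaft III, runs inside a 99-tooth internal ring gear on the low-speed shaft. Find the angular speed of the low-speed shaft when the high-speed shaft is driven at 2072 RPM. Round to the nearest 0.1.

155.7 RPM

gear mesh 67/23 = 2.913 → 2072/2.913 = 711.28 RPM
internal gear 31/16 = 1.9375 → 711.28/1.9375 = 367.11 RPM
internal gear 99/42 = 2.3571 → 367.11/2.3571 = 155.75 RPM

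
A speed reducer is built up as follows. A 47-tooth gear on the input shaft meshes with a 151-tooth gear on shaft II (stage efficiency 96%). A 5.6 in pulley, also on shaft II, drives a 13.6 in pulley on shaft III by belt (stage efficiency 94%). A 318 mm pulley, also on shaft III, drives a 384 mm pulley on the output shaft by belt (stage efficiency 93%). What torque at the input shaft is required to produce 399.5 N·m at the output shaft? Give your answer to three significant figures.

Overall ratio R = 3.2128 × 2.4286 × 1.2075 = 9.4218; overall efficiency η = 0.96 × 0.94 × 0.93 = 0.8392.
Input torque = output torque / (R × η) = 399.5 / (9.4218 × 0.8392) = 50.524 N·m.

50.5 N·m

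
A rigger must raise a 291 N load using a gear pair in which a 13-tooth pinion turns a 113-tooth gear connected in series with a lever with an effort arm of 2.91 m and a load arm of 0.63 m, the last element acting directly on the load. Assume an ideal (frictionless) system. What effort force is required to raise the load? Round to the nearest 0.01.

7.25 N

Gear pair MA = 113/13 = 8.6923.
Lever MA = effort arm / load arm = 2.91/0.63 = 4.619.
Combined ideal MA = 8.6923 × 4.619 = 40.15.
Effort = load / MA = 291 / 40.15 = 7.2478 N.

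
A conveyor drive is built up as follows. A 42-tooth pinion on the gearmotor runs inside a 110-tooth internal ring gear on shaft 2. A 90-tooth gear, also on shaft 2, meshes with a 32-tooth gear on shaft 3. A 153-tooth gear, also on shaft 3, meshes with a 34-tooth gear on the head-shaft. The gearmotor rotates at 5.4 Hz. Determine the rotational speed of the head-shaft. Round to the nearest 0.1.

the gearmotor → shaft 2 (internal gear, 110/42): 5.4 ÷ 2.619 = 2.0618 Hz
shaft 2 → shaft 3 (gear mesh, 32/90): 2.0618 ÷ 0.35556 = 5.7989 Hz
shaft 3 → the head-shaft (gear mesh, 34/153): 5.7989 ÷ 0.22222 = 26.095 Hz

26.1 Hz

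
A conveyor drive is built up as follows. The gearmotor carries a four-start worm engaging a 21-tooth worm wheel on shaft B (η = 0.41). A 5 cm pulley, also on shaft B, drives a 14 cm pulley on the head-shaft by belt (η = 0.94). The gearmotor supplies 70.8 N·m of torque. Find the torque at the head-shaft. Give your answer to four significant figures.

401.1 N·m

worm 21/4 = 5.25 → τ = 70.8·5.25·0.41 = 152.4 N·m
belt 14/5 = 2.8 → τ = 152.4·2.8·0.94 = 401.11 N·m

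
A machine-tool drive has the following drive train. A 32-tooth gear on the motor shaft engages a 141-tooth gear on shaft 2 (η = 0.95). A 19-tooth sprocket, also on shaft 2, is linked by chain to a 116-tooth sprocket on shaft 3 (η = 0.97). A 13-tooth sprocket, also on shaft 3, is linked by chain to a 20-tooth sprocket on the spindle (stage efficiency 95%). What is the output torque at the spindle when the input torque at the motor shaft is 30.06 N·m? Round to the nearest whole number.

1089 N·m

Gear mesh: ratio = 141/32 = 4.4062; torque at shaft 2 = 30.06 × 4.4062 × 0.95 = 125.83 N·m.
Chain: ratio = 116/19 = 6.1053; torque at shaft 3 = 125.83 × 6.1053 × 0.97 = 745.17 N·m.
Chain: ratio = 20/13 = 1.5385; torque at the spindle = 745.17 × 1.5385 × 0.95 = 1089.1 N·m.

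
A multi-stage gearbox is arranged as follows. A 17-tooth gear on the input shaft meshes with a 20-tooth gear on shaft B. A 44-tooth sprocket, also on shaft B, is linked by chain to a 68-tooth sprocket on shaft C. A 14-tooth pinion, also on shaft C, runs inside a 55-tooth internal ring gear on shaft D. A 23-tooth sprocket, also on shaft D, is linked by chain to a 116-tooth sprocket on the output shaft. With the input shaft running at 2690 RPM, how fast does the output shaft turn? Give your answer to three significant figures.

gear mesh 20/17 = 1.1765 → 2690/1.1765 = 2286.5 RPM
chain 68/44 = 1.5455 → 2286.5/1.5455 = 1479.5 RPM
internal gear 55/14 = 3.9286 → 1479.5/3.9286 = 376.6 RPM
chain 116/23 = 5.0435 → 376.6/5.0435 = 74.671 RPM

74.7 RPM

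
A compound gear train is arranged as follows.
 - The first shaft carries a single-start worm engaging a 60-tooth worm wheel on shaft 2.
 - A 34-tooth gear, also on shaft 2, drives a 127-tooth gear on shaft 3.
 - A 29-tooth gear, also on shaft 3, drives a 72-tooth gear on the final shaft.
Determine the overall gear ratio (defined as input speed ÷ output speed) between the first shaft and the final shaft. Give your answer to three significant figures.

556

Each stage contributes driven/driver: worm 60/1 = 60, gear mesh 127/34 = 3.7353, gear mesh 72/29 = 2.4828.
Overall: 60 × 3.7353 × 2.4828 = 556.43.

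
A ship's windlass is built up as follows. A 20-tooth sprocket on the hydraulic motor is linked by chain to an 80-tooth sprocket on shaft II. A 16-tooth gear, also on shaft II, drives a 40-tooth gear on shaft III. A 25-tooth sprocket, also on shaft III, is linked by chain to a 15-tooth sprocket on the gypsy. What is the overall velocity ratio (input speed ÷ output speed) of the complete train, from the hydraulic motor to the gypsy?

6

Each stage contributes driven/driver: chain 80/20 = 4, gear mesh 40/16 = 2.5, chain 15/25 = 0.6.
Overall: 4 × 2.5 × 0.6 = 6.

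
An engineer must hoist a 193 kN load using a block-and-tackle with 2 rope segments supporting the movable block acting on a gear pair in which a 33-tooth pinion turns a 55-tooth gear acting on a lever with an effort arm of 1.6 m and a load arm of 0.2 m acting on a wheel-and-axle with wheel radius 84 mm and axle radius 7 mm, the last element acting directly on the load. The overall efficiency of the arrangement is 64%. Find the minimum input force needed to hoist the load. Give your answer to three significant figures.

Block-and-tackle MA = number of supporting rope parts = 2.
Gear pair MA = 55/33 = 1.6667.
Lever MA = effort arm / load arm = 1.6/0.2 = 8.
Wheel-and-axle MA = R/r = 84/7 = 12.
Combined ideal MA = 2 × 1.6667 × 8 × 12 = 320.
Actual MA = 320 × 0.64 = 204.8.
Effort = load / actual MA = 193 / 204.8 = 0.94238 kN.

0.942 kN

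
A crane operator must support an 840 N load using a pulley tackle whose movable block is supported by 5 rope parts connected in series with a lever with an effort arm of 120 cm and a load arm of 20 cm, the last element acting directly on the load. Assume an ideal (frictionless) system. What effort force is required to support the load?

Block-and-tackle MA = number of supporting rope parts = 5.
Lever MA = effort arm / load arm = 120/20 = 6.
Combined ideal MA = 5 × 6 = 30.
Effort = load / MA = 840 / 30 = 28 N.

28 N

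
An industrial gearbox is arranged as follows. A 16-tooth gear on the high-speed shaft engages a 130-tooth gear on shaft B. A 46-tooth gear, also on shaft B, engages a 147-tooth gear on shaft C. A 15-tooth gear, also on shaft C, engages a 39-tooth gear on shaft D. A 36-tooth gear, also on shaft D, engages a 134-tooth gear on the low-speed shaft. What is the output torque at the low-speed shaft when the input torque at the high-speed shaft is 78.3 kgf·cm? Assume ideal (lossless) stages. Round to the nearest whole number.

19675 kgf·cm

After the gear mesh (130/16): 78.3 × 8.125 = 636.19 kgf·cm
After the gear mesh (147/46): 636.19 × 3.1957 = 2033 kgf·cm
After the gear mesh (39/15): 2033 × 2.6 = 5285.9 kgf·cm
After the gear mesh (134/36): 5285.9 × 3.7222 = 19675 kgf·cm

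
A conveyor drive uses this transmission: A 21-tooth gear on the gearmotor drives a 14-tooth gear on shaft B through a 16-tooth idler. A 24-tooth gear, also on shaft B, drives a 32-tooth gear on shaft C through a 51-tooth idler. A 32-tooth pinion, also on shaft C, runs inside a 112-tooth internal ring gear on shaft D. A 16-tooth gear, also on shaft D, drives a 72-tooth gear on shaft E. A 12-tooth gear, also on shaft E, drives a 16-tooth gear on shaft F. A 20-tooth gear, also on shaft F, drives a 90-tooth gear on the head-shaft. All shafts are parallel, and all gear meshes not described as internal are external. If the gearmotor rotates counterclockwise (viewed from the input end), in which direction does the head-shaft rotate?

the gearmotor → shaft B: driver → idler → driven is 2 external meshes, 2 reversals → CCW.
shaft B → shaft C: driver → idler → driven is 2 external meshes, 2 reversals → CCW.
shaft C → shaft D: internal mesh, same direction → CCW.
shaft D → shaft E: external mesh, 1 reversal → CW.
shaft E → shaft F: external mesh, 1 reversal → CCW.
shaft F → the head-shaft: external mesh, 1 reversal → CW.
7 reversals in total — an odd number — so the head-shaft turns opposite to the gearmotor.

clockwise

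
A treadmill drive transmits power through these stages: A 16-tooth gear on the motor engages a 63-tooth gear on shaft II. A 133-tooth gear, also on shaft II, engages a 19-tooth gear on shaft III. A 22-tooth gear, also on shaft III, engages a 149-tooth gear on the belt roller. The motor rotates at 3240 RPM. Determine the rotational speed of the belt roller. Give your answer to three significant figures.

850 RPM

the motor → shaft II (gear mesh, 63/16): 3240 ÷ 3.9375 = 822.86 RPM
shaft II → shaft III (gear mesh, 19/133): 822.86 ÷ 0.14286 = 5760 RPM
shaft III → the belt roller (gear mesh, 149/22): 5760 ÷ 6.7727 = 850.47 RPM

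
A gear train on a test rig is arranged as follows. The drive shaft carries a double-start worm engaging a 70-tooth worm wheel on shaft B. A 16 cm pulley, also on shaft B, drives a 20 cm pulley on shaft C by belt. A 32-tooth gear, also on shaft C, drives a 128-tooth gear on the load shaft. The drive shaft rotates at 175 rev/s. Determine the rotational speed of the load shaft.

Worm: ratio = 70/2 = 35, so shaft B turns at 175 / 35 = 5 rev/s.
Belt: ratio = 20/16 = 1.25, so shaft C turns at 5 / 1.25 = 4 rev/s.
Gear mesh: ratio = 128/32 = 4, so the load shaft turns at 4 / 4 = 1 rev/s.

1 rev/s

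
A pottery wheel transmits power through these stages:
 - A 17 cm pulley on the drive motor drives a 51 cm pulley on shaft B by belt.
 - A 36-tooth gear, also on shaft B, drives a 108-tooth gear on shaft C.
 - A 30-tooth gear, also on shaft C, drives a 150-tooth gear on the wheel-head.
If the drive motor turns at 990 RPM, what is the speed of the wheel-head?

Belt: ratio = 51/17 = 3, so shaft B turns at 990 / 3 = 330 RPM.
Gear mesh: ratio = 108/36 = 3, so shaft C turns at 330 / 3 = 110 RPM.
Gear mesh: ratio = 150/30 = 5, so the wheel-head turns at 110 / 5 = 22 RPM.

22 RPM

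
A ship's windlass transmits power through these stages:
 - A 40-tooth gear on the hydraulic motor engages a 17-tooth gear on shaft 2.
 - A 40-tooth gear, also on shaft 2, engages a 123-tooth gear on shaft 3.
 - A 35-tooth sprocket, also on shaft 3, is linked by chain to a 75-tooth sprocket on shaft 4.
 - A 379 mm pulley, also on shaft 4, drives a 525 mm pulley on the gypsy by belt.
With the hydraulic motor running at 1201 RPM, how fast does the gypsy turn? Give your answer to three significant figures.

gear mesh 17/40 = 0.425 → 1201/0.425 = 2825.9 RPM
gear mesh 123/40 = 3.075 → 2825.9/3.075 = 918.99 RPM
chain 75/35 = 2.1429 → 918.99/2.1429 = 428.86 RPM
belt 525/379 = 1.3852 → 428.86/1.3852 = 309.6 RPM

310 RPM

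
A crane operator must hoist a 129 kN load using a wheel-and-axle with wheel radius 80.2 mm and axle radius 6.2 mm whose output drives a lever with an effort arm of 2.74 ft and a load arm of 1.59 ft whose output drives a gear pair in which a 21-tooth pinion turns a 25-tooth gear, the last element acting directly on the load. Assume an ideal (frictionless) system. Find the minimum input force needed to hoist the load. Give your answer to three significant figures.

4.86 kN

Wheel-and-axle MA = R/r = 80.2/6.2 = 12.935.
Lever MA = effort arm / load arm = 2.74/1.59 = 1.7233.
Gear pair MA = 25/21 = 1.1905.
Combined ideal MA = 12.935 × 1.7233 × 1.1905 = 26.537.
Effort = load / MA = 129 / 26.537 = 4.8611 kN.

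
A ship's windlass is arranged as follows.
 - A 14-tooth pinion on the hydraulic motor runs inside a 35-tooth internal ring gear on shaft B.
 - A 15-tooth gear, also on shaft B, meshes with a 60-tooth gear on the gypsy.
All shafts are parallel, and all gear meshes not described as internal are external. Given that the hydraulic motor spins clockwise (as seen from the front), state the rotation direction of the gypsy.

the hydraulic motor → shaft B: internal mesh, same direction → CW.
shaft B → the gypsy: external mesh, 1 reversal → CCW.
1 reversal in total — an odd number — so the gypsy turns opposite to the hydraulic motor.

counterclockwise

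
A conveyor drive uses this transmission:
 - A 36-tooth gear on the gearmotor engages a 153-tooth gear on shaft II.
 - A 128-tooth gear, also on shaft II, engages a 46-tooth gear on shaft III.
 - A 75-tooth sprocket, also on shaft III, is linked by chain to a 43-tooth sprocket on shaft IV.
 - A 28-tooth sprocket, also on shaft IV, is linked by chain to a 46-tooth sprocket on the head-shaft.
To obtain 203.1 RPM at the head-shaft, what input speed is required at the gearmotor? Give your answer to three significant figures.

Overall ratio R = 4.25 × 0.35938 × 0.57333 × 1.6429 = 1.4386.
Required input speed = output speed × R = 203.1 × 1.4386 = 292.18 RPM.

292 RPM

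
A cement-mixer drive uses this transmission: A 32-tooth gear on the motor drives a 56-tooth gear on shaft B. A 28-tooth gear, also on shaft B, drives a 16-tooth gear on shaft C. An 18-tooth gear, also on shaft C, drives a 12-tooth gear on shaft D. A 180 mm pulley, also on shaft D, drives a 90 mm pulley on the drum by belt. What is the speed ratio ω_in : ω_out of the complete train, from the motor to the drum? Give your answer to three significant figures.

Each stage contributes driven/driver: gear mesh 56/32 = 1.75, gear mesh 16/28 = 0.57143, gear mesh 12/18 = 0.66667, belt 90/180 = 0.5.
Overall: 1.75 × 0.57143 × 0.66667 × 0.5 = 0.33333.

0.333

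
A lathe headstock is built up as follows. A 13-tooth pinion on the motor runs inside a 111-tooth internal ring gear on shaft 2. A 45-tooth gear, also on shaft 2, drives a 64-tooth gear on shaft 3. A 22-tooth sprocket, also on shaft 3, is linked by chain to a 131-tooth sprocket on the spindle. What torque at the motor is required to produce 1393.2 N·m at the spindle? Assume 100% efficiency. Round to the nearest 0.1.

19.3 N·m

Overall ratio R = 8.5385 × 1.4222 × 5.9545 = 72.31.
Input torque = output torque / R = 1393.2 / 72.31 = 19.267 N·m.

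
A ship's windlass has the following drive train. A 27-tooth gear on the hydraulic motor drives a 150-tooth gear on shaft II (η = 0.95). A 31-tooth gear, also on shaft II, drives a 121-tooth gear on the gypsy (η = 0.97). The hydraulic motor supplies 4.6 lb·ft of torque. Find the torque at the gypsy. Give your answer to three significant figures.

After the gear mesh (150/27): 4.6 × 5.5556 × 0.95 = 24.278 lb·ft
After the gear mesh (121/31): 24.278 × 3.9032 × 0.97 = 91.919 lb·ft

91.9 lb·ft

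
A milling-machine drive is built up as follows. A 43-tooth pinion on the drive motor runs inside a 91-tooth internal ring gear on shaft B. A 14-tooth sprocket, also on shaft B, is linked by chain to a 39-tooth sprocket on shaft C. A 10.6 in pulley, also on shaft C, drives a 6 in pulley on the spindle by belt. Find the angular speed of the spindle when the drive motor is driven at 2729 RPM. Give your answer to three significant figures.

the drive motor → shaft B (internal gear, 91/43): 2729 ÷ 2.1163 = 1289.5 RPM
shaft B → shaft C (chain, 39/14): 1289.5 ÷ 2.7857 = 462.91 RPM
shaft C → the spindle (belt, 6/10.6): 462.91 ÷ 0.56604 = 817.8 RPM

818 RPM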